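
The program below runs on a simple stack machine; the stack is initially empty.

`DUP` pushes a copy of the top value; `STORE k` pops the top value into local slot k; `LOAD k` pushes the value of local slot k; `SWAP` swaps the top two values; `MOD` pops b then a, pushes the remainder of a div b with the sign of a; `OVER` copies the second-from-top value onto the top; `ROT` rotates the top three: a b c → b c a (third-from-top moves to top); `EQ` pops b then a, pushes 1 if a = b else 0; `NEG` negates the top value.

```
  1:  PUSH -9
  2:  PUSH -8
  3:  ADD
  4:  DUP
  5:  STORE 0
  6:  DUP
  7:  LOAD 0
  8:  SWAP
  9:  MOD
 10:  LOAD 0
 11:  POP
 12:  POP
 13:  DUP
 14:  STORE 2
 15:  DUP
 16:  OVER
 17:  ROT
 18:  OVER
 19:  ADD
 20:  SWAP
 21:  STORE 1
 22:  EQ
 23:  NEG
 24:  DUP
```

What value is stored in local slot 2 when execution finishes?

-17

PUSH -9 → -9
PUSH -8 → -9 -8
ADD     → -17
DUP     → -17 -17
STORE 0 → -17
DUP     → -17 -17
LOAD 0  → -17 -17 -17
SWAP    → -17 -17 -17
MOD     → -17 0
LOAD 0  → -17 0 -17
POP     → -17 0
POP     → -17
DUP     → -17 -17
STORE 2 → -17
DUP     → -17 -17
OVER    → -17 -17 -17
ROT     → -17 -17 -17
OVER    → -17 -17 -17 -17
ADD     → -17 -17 -34
SWAP    → -17 -34 -17
STORE 1 → -17 -34
EQ      → 0
NEG     → 0
DUP     → 0 0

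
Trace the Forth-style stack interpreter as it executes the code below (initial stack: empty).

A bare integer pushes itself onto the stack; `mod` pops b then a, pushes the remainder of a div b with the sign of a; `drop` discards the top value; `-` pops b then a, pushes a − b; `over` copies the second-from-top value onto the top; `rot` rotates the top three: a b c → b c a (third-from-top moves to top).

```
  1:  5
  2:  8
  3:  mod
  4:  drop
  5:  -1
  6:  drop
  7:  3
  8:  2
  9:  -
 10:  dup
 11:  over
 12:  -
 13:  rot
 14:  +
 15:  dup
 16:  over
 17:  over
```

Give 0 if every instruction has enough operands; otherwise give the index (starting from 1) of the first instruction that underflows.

13

5    -> [5]
8    -> [5, 8]
mod  -> [5]
drop -> []
-1   -> [-1]
drop -> []
3    -> [3]
2    -> [3, 2]
-    -> [1]
dup  -> [1, 1]
over -> [1, 1, 1]
-    -> [1, 0]
rot  — needs 3 operands, stack has 2 → underflow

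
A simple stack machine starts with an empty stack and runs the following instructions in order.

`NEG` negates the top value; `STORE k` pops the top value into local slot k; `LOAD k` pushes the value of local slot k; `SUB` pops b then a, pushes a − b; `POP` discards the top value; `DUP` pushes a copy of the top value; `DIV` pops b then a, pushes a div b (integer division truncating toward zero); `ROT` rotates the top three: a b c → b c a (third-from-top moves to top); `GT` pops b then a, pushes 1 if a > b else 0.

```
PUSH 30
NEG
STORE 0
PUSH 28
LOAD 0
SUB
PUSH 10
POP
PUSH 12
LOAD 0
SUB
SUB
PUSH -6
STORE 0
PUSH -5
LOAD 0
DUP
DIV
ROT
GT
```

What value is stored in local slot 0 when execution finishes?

PUSH 30 → 30
NEG     → -30
STORE 0 → (empty)
PUSH 28 → 28
LOAD 0  → 28 -30
SUB     → 58
PUSH 10 → 58 10
POP     → 58
PUSH 12 → 58 12
LOAD 0  → 58 12 -30
SUB     → 58 42
SUB     → 16
PUSH -6 → 16 -6
STORE 0 → 16
PUSH -5 → 16 -5
LOAD 0  → 16 -5 -6
DUP     → 16 -5 -6 -6
DIV     → 16 -5 1
ROT     → -5 1 16
GT      → -5 0

-6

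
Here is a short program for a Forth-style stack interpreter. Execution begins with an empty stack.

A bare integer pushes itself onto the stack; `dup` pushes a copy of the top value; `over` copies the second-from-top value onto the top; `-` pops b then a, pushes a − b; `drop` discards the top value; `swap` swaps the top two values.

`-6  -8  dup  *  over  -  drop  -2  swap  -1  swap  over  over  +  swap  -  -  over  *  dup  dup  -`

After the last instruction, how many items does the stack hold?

-6    [-6]
-8    [-6, -8]
dup   [-6, -8, -8]
*     [-6, 64]
over  [-6, 64, -6]
-     [-6, 70]
drop  [-6]
-2    [-6, -2]
swap  [-2, -6]
-1    [-2, -6, -1]
swap  [-2, -1, -6]
over  [-2, -1, -6, -1]
over  [-2, -1, -6, -1, -6]
+     [-2, -1, -6, -7]
swap  [-2, -1, -7, -6]
-     [-2, -1, -1]
-     [-2, 0]
over  [-2, 0, -2]
*     [-2, 0]
dup   [-2, 0, 0]
dup   [-2, 0, 0, 0]
-     [-2, 0, 0]

3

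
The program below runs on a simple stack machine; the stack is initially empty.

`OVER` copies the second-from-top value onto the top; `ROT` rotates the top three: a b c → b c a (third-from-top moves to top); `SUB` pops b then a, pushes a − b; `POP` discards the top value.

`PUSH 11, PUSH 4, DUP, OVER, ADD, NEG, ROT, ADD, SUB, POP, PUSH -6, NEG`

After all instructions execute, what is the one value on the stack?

PUSH 11 : [11]
PUSH 4  : [11, 4]
DUP     : [11, 4, 4]
OVER    : [11, 4, 4, 4]
ADD     : [11, 4, 8]
NEG     : [11, 4, -8]
ROT     : [4, -8, 11]
ADD     : [4, 3]
SUB     : [1]
POP     : []
PUSH -6 : [-6]
NEG     : [6]

6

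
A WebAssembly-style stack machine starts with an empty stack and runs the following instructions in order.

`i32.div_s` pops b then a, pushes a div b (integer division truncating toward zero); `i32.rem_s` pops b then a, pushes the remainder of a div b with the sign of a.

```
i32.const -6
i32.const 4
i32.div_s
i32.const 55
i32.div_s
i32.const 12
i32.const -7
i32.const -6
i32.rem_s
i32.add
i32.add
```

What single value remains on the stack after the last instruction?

11

i32.const -6 : [-6]
i32.const 4  : [-6, 4]
i32.div_s    : [-1]
i32.const 55 : [-1, 55]
i32.div_s    : [0]
i32.const 12 : [0, 12]
i32.const -7 : [0, 12, -7]
i32.const -6 : [0, 12, -7, -6]
i32.rem_s    : [0, 12, -1]
i32.add      : [0, 11]
i32.add      : [11]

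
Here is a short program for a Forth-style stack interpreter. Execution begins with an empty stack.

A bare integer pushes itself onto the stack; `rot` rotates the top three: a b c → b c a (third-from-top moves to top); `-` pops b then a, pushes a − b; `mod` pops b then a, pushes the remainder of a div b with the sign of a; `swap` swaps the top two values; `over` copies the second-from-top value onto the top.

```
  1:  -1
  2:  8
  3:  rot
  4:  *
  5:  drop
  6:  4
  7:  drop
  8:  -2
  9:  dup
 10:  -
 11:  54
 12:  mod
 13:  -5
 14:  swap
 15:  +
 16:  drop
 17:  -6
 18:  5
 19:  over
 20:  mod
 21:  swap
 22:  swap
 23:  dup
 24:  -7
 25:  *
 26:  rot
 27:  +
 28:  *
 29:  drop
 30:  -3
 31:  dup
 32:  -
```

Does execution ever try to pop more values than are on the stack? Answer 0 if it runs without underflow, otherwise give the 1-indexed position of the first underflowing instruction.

-1 -> [-1]
8  -> [-1, 8]
rot  — needs 3 operands, stack has 2 → underflow

3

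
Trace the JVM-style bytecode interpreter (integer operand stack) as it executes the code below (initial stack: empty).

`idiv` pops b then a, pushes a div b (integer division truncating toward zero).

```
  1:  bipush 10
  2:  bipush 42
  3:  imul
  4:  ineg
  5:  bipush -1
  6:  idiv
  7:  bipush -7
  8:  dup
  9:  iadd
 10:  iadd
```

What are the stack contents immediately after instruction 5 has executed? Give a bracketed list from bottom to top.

[-420, -1]

bipush 10 : [10]
bipush 42 : [10, 42]
imul      : [420]
ineg      : [-420]
bipush -1 : [-420, -1]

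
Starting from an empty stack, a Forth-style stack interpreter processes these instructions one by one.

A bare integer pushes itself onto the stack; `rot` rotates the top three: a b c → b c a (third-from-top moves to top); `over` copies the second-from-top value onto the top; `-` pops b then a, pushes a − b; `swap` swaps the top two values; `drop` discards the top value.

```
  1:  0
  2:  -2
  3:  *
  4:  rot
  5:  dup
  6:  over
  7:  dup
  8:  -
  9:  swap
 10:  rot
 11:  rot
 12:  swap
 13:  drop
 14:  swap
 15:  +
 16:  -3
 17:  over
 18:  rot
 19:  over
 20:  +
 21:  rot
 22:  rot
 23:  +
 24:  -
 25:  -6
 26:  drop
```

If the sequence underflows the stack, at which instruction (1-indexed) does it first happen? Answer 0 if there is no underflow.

4

0  : 0
-2 : 0 -2
*  : 0
rot  — needs 3 operands, stack has 1 → underflow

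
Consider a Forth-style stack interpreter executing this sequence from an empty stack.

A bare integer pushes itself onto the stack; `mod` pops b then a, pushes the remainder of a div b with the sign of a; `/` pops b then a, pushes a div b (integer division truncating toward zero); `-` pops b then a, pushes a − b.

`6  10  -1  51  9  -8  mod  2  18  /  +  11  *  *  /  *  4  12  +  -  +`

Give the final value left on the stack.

6   -> 6
10  -> 6 10
-1  -> 6 10 -1
51  -> 6 10 -1 51
9   -> 6 10 -1 51 9
-8  -> 6 10 -1 51 9 -8
mod -> 6 10 -1 51 1
2   -> 6 10 -1 51 1 2
18  -> 6 10 -1 51 1 2 18
/   -> 6 10 -1 51 1 0
+   -> 6 10 -1 51 1
11  -> 6 10 -1 51 1 11
*   -> 6 10 -1 51 11
*   -> 6 10 -1 561
/   -> 6 10 0
*   -> 6 0
4   -> 6 0 4
12  -> 6 0 4 12
+   -> 6 0 16
-   -> 6 -16
+   -> -10

-10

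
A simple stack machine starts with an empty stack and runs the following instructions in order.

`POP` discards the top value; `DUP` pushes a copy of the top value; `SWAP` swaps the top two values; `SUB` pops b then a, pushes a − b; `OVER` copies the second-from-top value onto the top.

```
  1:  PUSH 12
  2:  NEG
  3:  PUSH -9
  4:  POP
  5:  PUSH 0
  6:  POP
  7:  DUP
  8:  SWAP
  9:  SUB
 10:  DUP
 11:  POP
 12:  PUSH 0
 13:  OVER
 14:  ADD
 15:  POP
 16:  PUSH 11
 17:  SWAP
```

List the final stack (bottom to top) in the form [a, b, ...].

PUSH 12  [12]
NEG      [-12]
PUSH -9  [-12, -9]
POP      [-12]
PUSH 0   [-12, 0]
POP      [-12]
DUP      [-12, -12]
SWAP     [-12, -12]
SUB      [0]
DUP      [0, 0]
POP      [0]
PUSH 0   [0, 0]
OVER     [0, 0, 0]
ADD      [0, 0]
POP      [0]
PUSH 11  [0, 11]
SWAP     [11, 0]

[11, 0]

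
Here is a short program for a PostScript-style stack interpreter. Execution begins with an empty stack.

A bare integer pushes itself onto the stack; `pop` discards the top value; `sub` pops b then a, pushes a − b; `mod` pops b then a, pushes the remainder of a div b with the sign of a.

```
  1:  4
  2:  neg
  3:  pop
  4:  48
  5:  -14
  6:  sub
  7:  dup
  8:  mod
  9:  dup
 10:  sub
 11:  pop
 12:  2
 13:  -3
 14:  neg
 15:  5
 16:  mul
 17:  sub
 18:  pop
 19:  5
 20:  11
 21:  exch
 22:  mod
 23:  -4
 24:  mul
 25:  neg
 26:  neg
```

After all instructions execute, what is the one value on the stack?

4    : [4]
neg  : [-4]
pop  : []
48   : [48]
-14  : [48, -14]
sub  : [62]
dup  : [62, 62]
mod  : [0]
dup  : [0, 0]
sub  : [0]
pop  : []
2    : [2]
-3   : [2, -3]
neg  : [2, 3]
5    : [2, 3, 5]
mul  : [2, 15]
sub  : [-13]
pop  : []
5    : [5]
11   : [5, 11]
exch : [11, 5]
mod  : [1]
-4   : [1, -4]
mul  : [-4]
neg  : [4]
neg  : [-4]

-4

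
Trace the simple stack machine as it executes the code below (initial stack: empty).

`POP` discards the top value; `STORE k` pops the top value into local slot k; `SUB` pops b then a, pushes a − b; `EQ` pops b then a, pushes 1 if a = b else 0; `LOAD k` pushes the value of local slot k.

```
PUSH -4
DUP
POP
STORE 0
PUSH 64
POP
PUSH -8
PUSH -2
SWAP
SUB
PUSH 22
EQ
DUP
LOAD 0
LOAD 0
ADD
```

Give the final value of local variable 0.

PUSH -4 : [-4]
DUP     : [-4, -4]
POP     : [-4]
STORE 0 : []
PUSH 64 : [64]
POP     : []
PUSH -8 : [-8]
PUSH -2 : [-8, -2]
SWAP    : [-2, -8]
SUB     : [6]
PUSH 22 : [6, 22]
EQ      : [0]
DUP     : [0, 0]
LOAD 0  : [0, 0, -4]
LOAD 0  : [0, 0, -4, -4]
ADD     : [0, 0, -8]

-4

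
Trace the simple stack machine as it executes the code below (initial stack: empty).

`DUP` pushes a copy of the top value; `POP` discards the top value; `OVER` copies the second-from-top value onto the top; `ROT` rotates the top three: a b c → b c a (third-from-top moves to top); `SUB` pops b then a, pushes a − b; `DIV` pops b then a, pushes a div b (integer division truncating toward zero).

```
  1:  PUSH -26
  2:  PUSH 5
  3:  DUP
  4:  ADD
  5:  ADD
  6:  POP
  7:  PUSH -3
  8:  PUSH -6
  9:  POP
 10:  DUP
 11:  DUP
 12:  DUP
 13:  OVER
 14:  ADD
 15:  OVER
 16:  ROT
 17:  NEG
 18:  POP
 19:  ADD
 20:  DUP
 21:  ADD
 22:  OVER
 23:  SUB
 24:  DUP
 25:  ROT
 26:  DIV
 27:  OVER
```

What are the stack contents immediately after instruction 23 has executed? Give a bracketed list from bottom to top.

[-3, -3, -15]

PUSH -26 : [-26]
PUSH 5   : [-26, 5]
DUP      : [-26, 5, 5]
ADD      : [-26, 10]
ADD      : [-16]
POP      : []
PUSH -3  : [-3]
PUSH -6  : [-3, -6]
POP      : [-3]
DUP      : [-3, -3]
DUP      : [-3, -3, -3]
DUP      : [-3, -3, -3, -3]
OVER     : [-3, -3, -3, -3, -3]
ADD      : [-3, -3, -3, -6]
OVER     : [-3, -3, -3, -6, -3]
ROT      : [-3, -3, -6, -3, -3]
NEG      : [-3, -3, -6, -3, 3]
POP      : [-3, -3, -6, -3]
ADD      : [-3, -3, -9]
DUP      : [-3, -3, -9, -9]
ADD      : [-3, -3, -18]
OVER     : [-3, -3, -18, -3]
SUB      : [-3, -3, -15]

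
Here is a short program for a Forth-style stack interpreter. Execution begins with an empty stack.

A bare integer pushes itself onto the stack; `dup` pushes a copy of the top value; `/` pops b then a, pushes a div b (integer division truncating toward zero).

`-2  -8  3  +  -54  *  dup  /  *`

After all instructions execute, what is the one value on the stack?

-2

-2  : -2
-8  : -2 -8
3   : -2 -8 3
+   : -2 -5
-54 : -2 -5 -54
*   : -2 270
dup : -2 270 270
/   : -2 1
*   : -2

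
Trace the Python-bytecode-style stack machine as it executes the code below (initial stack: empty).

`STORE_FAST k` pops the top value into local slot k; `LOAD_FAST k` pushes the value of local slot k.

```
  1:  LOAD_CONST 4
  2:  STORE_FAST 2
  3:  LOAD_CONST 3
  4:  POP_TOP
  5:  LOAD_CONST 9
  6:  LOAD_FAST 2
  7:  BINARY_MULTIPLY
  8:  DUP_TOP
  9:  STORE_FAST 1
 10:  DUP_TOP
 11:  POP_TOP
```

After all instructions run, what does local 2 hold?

4

LOAD_CONST 4    → [4]
STORE_FAST 2    → []
LOAD_CONST 3    → [3]
POP_TOP         → []
LOAD_CONST 9    → [9]
LOAD_FAST 2     → [9, 4]
BINARY_MULTIPLY → [36]
DUP_TOP         → [36, 36]
STORE_FAST 1    → [36]
DUP_TOP         → [36, 36]
POP_TOP         → [36]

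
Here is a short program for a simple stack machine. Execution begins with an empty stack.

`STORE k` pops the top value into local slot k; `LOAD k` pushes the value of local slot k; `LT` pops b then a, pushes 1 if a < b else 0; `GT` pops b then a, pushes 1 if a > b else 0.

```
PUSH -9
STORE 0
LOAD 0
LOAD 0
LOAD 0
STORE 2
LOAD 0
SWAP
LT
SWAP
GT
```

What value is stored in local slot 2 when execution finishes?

PUSH -9 : -9
STORE 0 : (empty)
LOAD 0  : -9
LOAD 0  : -9 -9
LOAD 0  : -9 -9 -9
STORE 2 : -9 -9
LOAD 0  : -9 -9 -9
SWAP    : -9 -9 -9
LT      : -9 0
SWAP    : 0 -9
GT      : 1

-9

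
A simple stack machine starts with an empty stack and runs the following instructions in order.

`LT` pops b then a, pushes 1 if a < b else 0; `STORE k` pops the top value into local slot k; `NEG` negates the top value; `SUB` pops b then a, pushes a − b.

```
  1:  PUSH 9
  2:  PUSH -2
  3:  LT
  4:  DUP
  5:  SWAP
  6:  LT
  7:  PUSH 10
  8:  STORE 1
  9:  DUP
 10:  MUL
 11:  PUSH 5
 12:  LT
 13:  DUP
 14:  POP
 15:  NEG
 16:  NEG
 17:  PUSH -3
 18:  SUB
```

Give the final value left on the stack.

PUSH 9   9
PUSH -2  9 -2
LT       0
DUP      0 0
SWAP     0 0
LT       0
PUSH 10  0 10
STORE 1  0
DUP      0 0
MUL      0
PUSH 5   0 5
LT       1
DUP      1 1
POP      1
NEG      -1
NEG      1
PUSH -3  1 -3
SUB      4

4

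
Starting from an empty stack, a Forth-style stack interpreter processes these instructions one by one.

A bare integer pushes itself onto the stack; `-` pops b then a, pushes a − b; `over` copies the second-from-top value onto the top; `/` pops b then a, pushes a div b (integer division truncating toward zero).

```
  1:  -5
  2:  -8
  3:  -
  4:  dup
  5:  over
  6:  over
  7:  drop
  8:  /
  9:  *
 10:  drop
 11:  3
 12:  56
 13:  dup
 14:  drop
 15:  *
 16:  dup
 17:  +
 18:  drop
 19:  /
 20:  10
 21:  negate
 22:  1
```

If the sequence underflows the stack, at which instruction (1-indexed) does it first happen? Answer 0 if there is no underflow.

-5   -> [-5]
-8   -> [-5, -8]
-    -> [3]
dup  -> [3, 3]
over -> [3, 3, 3]
over -> [3, 3, 3, 3]
drop -> [3, 3, 3]
/    -> [3, 1]
*    -> [3]
drop -> []
3    -> [3]
56   -> [3, 56]
dup  -> [3, 56, 56]
drop -> [3, 56]
*    -> [168]
dup  -> [168, 168]
+    -> [336]
drop -> []
/  — needs 2 operands, stack has 0 → underflow

19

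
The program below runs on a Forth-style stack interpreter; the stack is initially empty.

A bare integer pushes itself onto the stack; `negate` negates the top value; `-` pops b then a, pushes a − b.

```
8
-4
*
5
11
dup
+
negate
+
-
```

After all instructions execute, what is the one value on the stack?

8      -> [8]
-4     -> [8, -4]
*      -> [-32]
5      -> [-32, 5]
11     -> [-32, 5, 11]
dup    -> [-32, 5, 11, 11]
+      -> [-32, 5, 22]
negate -> [-32, 5, -22]
+      -> [-32, -17]
-      -> [-15]

-15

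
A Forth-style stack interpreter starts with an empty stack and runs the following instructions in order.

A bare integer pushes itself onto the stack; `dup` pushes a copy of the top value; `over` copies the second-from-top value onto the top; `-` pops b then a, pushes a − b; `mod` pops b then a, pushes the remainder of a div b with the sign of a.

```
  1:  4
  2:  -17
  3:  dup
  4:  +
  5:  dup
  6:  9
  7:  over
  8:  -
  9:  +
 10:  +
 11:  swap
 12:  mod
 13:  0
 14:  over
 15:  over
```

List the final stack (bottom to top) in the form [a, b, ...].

[-1, 0, -1, 0]

4    -> [4]
-17  -> [4, -17]
dup  -> [4, -17, -17]
+    -> [4, -34]
dup  -> [4, -34, -34]
9    -> [4, -34, -34, 9]
over -> [4, -34, -34, 9, -34]
-    -> [4, -34, -34, 43]
+    -> [4, -34, 9]
+    -> [4, -25]
swap -> [-25, 4]
mod  -> [-1]
0    -> [-1, 0]
over -> [-1, 0, -1]
over -> [-1, 0, -1, 0]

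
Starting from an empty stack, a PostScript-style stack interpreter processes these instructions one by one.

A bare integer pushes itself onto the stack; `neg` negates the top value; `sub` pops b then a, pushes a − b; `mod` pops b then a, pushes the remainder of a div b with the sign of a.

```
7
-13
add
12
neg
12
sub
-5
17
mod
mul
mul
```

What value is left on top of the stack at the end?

7   -> [7]
-13 -> [7, -13]
add -> [-6]
12  -> [-6, 12]
neg -> [-6, -12]
12  -> [-6, -12, 12]
sub -> [-6, -24]
-5  -> [-6, -24, -5]
17  -> [-6, -24, -5, 17]
mod -> [-6, -24, -5]
mul -> [-6, 120]
mul -> [-720]

-720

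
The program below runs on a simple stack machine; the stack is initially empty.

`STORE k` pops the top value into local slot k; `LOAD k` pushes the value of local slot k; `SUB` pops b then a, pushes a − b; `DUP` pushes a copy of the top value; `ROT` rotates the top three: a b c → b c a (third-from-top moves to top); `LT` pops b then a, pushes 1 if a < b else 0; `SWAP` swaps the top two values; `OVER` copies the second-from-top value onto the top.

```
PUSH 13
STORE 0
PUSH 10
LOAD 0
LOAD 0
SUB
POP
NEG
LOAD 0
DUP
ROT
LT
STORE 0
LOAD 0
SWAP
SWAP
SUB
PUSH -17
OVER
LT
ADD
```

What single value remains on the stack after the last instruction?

14

PUSH 13  -> [13]
STORE 0  -> []
PUSH 10  -> [10]
LOAD 0   -> [10, 13]
LOAD 0   -> [10, 13, 13]
SUB      -> [10, 0]
POP      -> [10]
NEG      -> [-10]
LOAD 0   -> [-10, 13]
DUP      -> [-10, 13, 13]
ROT      -> [13, 13, -10]
LT       -> [13, 0]
STORE 0  -> [13]
LOAD 0   -> [13, 0]
SWAP     -> [0, 13]
SWAP     -> [13, 0]
SUB      -> [13]
PUSH -17 -> [13, -17]
OVER     -> [13, -17, 13]
LT       -> [13, 1]
ADD      -> [14]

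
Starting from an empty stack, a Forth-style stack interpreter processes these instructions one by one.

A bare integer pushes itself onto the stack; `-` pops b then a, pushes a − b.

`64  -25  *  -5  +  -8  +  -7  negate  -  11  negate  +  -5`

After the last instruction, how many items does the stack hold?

64     : 64
-25    : 64 -25
*      : -1600
-5     : -1600 -5
+      : -1605
-8     : -1605 -8
+      : -1613
-7     : -1613 -7
negate : -1613 7
-      : -1620
11     : -1620 11
negate : -1620 -11
+      : -1631
-5     : -1631 -5

2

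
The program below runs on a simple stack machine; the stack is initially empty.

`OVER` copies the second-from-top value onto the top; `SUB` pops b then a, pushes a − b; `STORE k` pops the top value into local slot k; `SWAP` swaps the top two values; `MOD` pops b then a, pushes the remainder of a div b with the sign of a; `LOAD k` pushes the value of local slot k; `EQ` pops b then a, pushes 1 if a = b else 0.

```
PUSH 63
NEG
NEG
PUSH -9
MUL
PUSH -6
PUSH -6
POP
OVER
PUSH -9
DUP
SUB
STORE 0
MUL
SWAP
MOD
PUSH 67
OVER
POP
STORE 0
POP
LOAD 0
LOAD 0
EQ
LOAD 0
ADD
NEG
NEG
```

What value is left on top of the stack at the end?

68

PUSH 63 : 63
NEG     : -63
NEG     : 63
PUSH -9 : 63 -9
MUL     : -567
PUSH -6 : -567 -6
PUSH -6 : -567 -6 -6
POP     : -567 -6
OVER    : -567 -6 -567
PUSH -9 : -567 -6 -567 -9
DUP     : -567 -6 -567 -9 -9
SUB     : -567 -6 -567 0
STORE 0 : -567 -6 -567
MUL     : -567 3402
SWAP    : 3402 -567
MOD     : 0
PUSH 67 : 0 67
OVER    : 0 67 0
POP     : 0 67
STORE 0 : 0
POP     : (empty)
LOAD 0  : 67
LOAD 0  : 67 67
EQ      : 1
LOAD 0  : 1 67
ADD     : 68
NEG     : -68
NEG     : 68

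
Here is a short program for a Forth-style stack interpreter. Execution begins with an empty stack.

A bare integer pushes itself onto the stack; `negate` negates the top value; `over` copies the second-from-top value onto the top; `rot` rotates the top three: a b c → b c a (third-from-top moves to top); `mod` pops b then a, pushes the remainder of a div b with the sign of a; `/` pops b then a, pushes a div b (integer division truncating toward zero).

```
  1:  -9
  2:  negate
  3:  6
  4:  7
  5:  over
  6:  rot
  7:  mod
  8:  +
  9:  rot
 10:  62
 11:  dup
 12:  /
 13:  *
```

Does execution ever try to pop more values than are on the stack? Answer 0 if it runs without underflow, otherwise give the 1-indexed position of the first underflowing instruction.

-9     → [-9]
negate → [9]
6      → [9, 6]
7      → [9, 6, 7]
over   → [9, 6, 7, 6]
rot    → [9, 7, 6, 6]
mod    → [9, 7, 0]
+      → [9, 7]
rot  — needs 3 operands, stack has 2 → underflow

9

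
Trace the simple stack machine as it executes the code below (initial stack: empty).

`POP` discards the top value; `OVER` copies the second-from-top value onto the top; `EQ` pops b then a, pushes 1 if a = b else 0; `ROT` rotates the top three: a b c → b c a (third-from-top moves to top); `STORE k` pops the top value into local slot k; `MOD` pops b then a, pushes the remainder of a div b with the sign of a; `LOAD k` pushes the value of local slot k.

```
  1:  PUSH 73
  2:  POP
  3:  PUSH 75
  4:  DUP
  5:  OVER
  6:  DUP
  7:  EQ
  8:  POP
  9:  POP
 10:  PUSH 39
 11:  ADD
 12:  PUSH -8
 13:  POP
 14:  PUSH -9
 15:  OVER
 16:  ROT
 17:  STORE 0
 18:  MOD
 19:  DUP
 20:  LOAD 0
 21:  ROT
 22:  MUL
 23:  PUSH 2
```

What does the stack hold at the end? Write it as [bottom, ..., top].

PUSH 73 → 73
POP     → (empty)
PUSH 75 → 75
DUP     → 75 75
OVER    → 75 75 75
DUP     → 75 75 75 75
EQ      → 75 75 1
POP     → 75 75
POP     → 75
PUSH 39 → 75 39
ADD     → 114
PUSH -8 → 114 -8
POP     → 114
PUSH -9 → 114 -9
OVER    → 114 -9 114
ROT     → -9 114 114
STORE 0 → -9 114
MOD     → -9
DUP     → -9 -9
LOAD 0  → -9 -9 114
ROT     → -9 114 -9
MUL     → -9 -1026
PUSH 2  → -9 -1026 2

[-9, -1026, 2]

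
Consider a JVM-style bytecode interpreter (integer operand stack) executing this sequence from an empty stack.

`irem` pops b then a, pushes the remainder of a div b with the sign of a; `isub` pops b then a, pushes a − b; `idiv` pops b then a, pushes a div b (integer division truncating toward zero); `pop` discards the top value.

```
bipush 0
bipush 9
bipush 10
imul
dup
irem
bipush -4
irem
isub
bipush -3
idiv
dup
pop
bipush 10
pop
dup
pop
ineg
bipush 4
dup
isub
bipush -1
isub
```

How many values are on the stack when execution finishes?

bipush 0  -> [0]
bipush 9  -> [0, 9]
bipush 10 -> [0, 9, 10]
imul      -> [0, 90]
dup       -> [0, 90, 90]
irem      -> [0, 0]
bipush -4 -> [0, 0, -4]
irem      -> [0, 0]
isub      -> [0]
bipush -3 -> [0, -3]
idiv      -> [0]
dup       -> [0, 0]
pop       -> [0]
bipush 10 -> [0, 10]
pop       -> [0]
dup       -> [0, 0]
pop       -> [0]
ineg      -> [0]
bipush 4  -> [0, 4]
dup       -> [0, 4, 4]
isub      -> [0, 0]
bipush -1 -> [0, 0, -1]
isub      -> [0, 1]

2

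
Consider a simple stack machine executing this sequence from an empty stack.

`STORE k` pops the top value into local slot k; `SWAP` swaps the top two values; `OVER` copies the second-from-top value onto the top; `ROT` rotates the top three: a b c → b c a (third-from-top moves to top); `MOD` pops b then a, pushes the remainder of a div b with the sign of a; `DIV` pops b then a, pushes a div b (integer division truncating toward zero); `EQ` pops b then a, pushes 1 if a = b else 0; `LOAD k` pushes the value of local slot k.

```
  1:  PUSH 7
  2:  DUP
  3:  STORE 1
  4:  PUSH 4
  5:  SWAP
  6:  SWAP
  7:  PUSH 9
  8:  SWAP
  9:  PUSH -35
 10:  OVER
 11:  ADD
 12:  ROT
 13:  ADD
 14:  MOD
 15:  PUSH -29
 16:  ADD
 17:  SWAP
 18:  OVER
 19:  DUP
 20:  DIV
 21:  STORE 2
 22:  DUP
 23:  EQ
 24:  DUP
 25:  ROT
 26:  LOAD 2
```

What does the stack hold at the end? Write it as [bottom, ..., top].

PUSH 7   → 7
DUP      → 7 7
STORE 1  → 7
PUSH 4   → 7 4
SWAP     → 4 7
SWAP     → 7 4
PUSH 9   → 7 4 9
SWAP     → 7 9 4
PUSH -35 → 7 9 4 -35
OVER     → 7 9 4 -35 4
ADD      → 7 9 4 -31
ROT      → 7 4 -31 9
ADD      → 7 4 -22
MOD      → 7 4
PUSH -29 → 7 4 -29
ADD      → 7 -25
SWAP     → -25 7
OVER     → -25 7 -25
DUP      → -25 7 -25 -25
DIV      → -25 7 1
STORE 2  → -25 7
DUP      → -25 7 7
EQ       → -25 1
DUP      → -25 1 1
ROT      → 1 1 -25
LOAD 2   → 1 1 -25 1

[1, 1, -25, 1]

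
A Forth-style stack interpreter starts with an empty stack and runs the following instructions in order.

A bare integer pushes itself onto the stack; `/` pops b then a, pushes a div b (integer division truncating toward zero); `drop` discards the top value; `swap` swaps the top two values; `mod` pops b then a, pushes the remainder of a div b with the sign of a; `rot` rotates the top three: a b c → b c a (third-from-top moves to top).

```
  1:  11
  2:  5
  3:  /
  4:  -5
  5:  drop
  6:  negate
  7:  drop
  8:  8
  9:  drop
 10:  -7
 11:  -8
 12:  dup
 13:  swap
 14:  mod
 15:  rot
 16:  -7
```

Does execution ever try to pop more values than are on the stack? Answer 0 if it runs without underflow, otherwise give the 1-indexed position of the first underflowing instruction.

15

11     -> [11]
5      -> [11, 5]
/      -> [2]
-5     -> [2, -5]
drop   -> [2]
negate -> [-2]
drop   -> []
8      -> [8]
drop   -> []
-7     -> [-7]
-8     -> [-7, -8]
dup    -> [-7, -8, -8]
swap   -> [-7, -8, -8]
mod    -> [-7, 0]
rot  — needs 3 operands, stack has 2 → underflow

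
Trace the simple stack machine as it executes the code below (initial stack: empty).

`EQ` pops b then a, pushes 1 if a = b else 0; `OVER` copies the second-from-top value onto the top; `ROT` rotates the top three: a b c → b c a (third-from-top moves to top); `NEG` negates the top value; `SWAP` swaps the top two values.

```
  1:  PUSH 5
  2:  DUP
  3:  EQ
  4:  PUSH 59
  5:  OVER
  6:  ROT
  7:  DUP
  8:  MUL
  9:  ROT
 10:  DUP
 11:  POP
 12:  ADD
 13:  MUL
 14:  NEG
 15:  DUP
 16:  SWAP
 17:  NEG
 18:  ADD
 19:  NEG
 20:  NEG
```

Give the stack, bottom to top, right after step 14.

[-60]

PUSH 5  → [5]
DUP     → [5, 5]
EQ      → [1]
PUSH 59 → [1, 59]
OVER    → [1, 59, 1]
ROT     → [59, 1, 1]
DUP     → [59, 1, 1, 1]
MUL     → [59, 1, 1]
ROT     → [1, 1, 59]
DUP     → [1, 1, 59, 59]
POP     → [1, 1, 59]
ADD     → [1, 60]
MUL     → [60]
NEG     → [-60]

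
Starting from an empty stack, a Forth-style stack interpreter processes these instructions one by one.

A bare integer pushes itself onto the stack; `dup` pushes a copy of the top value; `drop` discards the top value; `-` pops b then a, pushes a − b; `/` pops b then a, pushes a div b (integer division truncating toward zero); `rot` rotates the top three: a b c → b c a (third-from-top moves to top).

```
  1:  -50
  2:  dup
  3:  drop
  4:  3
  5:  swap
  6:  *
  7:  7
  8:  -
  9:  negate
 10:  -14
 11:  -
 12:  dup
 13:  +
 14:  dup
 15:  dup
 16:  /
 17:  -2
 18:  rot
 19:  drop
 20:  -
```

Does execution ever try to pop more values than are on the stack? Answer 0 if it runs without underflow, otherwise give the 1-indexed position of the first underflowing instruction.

-50     -50
dup     -50 -50
drop    -50
3       -50 3
swap    3 -50
*       -150
7       -150 7
-       -157
negate  157
-14     157 -14
-       171
dup     171 171
+       342
dup     342 342
dup     342 342 342
/       342 1
-2      342 1 -2
rot     1 -2 342
drop    1 -2
-       3

0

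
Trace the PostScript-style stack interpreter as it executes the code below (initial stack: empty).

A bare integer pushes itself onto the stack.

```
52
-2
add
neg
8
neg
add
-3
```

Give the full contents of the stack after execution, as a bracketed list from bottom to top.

52  → 52
-2  → 52 -2
add → 50
neg → -50
8   → -50 8
neg → -50 -8
add → -58
-3  → -58 -3

[-58, -3]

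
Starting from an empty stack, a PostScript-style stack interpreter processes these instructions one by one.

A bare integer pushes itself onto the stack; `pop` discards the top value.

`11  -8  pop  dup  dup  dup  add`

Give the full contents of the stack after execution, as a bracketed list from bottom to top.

[11, 11, 22]

11  → 11
-8  → 11 -8
pop → 11
dup → 11 11
dup → 11 11 11
dup → 11 11 11 11
add → 11 11 22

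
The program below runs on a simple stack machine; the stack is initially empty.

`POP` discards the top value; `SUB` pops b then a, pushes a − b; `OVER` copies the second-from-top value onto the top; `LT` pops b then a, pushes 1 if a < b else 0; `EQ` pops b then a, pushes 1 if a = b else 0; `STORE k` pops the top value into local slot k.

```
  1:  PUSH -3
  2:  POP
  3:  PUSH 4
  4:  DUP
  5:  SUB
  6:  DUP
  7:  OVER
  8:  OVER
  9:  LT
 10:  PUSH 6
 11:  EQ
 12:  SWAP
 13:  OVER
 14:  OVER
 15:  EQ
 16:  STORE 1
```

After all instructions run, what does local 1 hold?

PUSH -3 → -3
POP     → (empty)
PUSH 4  → 4
DUP     → 4 4
SUB     → 0
DUP     → 0 0
OVER    → 0 0 0
OVER    → 0 0 0 0
LT      → 0 0 0
PUSH 6  → 0 0 0 6
EQ      → 0 0 0
SWAP    → 0 0 0
OVER    → 0 0 0 0
OVER    → 0 0 0 0 0
EQ      → 0 0 0 1
STORE 1 → 0 0 0

1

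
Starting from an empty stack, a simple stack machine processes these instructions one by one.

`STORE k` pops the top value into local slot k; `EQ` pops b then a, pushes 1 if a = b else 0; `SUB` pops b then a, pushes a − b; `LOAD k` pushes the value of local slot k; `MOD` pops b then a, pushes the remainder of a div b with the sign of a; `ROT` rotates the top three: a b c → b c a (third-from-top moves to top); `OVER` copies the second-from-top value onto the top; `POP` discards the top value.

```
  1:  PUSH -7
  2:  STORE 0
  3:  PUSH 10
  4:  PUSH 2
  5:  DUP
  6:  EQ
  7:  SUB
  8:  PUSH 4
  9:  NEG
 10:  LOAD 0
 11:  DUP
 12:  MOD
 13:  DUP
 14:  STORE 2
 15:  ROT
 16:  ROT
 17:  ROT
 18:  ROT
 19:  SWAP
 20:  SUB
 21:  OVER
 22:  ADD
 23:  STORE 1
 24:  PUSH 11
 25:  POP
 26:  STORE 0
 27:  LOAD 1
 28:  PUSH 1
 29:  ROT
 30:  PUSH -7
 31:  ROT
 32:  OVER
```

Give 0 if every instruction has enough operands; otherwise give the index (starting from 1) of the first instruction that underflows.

29

PUSH -7 -> -7
STORE 0 -> (empty)
PUSH 10 -> 10
PUSH 2  -> 10 2
DUP     -> 10 2 2
EQ      -> 10 1
SUB     -> 9
PUSH 4  -> 9 4
NEG     -> 9 -4
LOAD 0  -> 9 -4 -7
DUP     -> 9 -4 -7 -7
MOD     -> 9 -4 0
DUP     -> 9 -4 0 0
STORE 2 -> 9 -4 0
ROT     -> -4 0 9
ROT     -> 0 9 -4
ROT     -> 9 -4 0
ROT     -> -4 0 9
SWAP    -> -4 9 0
SUB     -> -4 9
OVER    -> -4 9 -4
ADD     -> -4 5
STORE 1 -> -4
PUSH 11 -> -4 11
POP     -> -4
STORE 0 -> (empty)
LOAD 1  -> 5
PUSH 1  -> 5 1
ROT  — needs 3 operands, stack has 2 → underflow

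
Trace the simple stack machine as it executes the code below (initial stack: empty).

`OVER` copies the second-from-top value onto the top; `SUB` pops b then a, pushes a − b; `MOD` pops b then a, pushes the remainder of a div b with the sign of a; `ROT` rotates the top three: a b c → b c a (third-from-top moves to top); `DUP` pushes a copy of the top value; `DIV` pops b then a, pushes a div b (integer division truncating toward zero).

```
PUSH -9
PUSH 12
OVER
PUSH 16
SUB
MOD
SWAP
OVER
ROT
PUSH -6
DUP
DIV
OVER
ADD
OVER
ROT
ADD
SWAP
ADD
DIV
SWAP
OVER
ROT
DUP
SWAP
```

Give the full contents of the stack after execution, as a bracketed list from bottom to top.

PUSH -9 -> -9
PUSH 12 -> -9 12
OVER    -> -9 12 -9
PUSH 16 -> -9 12 -9 16
SUB     -> -9 12 -25
MOD     -> -9 12
SWAP    -> 12 -9
OVER    -> 12 -9 12
ROT     -> -9 12 12
PUSH -6 -> -9 12 12 -6
DUP     -> -9 12 12 -6 -6
DIV     -> -9 12 12 1
OVER    -> -9 12 12 1 12
ADD     -> -9 12 12 13
OVER    -> -9 12 12 13 12
ROT     -> -9 12 13 12 12
ADD     -> -9 12 13 24
SWAP    -> -9 12 24 13
ADD     -> -9 12 37
DIV     -> -9 0
SWAP    -> 0 -9
OVER    -> 0 -9 0
ROT     -> -9 0 0
DUP     -> -9 0 0 0
SWAP    -> -9 0 0 0

[-9, 0, 0, 0]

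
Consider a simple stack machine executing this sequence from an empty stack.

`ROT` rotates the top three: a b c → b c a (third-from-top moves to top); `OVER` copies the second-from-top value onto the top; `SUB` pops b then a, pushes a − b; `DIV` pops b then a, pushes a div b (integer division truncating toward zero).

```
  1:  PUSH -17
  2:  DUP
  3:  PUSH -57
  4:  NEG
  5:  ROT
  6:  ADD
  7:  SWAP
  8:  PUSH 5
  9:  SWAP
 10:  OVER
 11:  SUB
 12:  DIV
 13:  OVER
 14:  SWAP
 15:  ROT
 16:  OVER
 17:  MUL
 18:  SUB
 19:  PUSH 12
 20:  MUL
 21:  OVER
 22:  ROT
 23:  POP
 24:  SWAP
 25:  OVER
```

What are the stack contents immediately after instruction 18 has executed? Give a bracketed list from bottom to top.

[40, 0]

PUSH -17 : -17
DUP      : -17 -17
PUSH -57 : -17 -17 -57
NEG      : -17 -17 57
ROT      : -17 57 -17
ADD      : -17 40
SWAP     : 40 -17
PUSH 5   : 40 -17 5
SWAP     : 40 5 -17
OVER     : 40 5 -17 5
SUB      : 40 5 -22
DIV      : 40 0
OVER     : 40 0 40
SWAP     : 40 40 0
ROT      : 40 0 40
OVER     : 40 0 40 0
MUL      : 40 0 0
SUB      : 40 0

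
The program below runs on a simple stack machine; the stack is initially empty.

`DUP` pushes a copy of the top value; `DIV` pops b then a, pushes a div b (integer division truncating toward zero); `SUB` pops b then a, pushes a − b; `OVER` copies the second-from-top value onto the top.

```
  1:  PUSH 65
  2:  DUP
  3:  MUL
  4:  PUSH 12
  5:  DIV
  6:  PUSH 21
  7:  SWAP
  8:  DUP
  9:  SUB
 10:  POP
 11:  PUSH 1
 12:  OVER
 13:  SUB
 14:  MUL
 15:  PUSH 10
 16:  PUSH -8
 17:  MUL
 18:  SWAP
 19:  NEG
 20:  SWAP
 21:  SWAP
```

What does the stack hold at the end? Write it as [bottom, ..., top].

[-80, 420]

PUSH 65 → 65
DUP     → 65 65
MUL     → 4225
PUSH 12 → 4225 12
DIV     → 352
PUSH 21 → 352 21
SWAP    → 21 352
DUP     → 21 352 352
SUB     → 21 0
POP     → 21
PUSH 1  → 21 1
OVER    → 21 1 21
SUB     → 21 -20
MUL     → -420
PUSH 10 → -420 10
PUSH -8 → -420 10 -8
MUL     → -420 -80
SWAP    → -80 -420
NEG     → -80 420
SWAP    → 420 -80
SWAP    → -80 420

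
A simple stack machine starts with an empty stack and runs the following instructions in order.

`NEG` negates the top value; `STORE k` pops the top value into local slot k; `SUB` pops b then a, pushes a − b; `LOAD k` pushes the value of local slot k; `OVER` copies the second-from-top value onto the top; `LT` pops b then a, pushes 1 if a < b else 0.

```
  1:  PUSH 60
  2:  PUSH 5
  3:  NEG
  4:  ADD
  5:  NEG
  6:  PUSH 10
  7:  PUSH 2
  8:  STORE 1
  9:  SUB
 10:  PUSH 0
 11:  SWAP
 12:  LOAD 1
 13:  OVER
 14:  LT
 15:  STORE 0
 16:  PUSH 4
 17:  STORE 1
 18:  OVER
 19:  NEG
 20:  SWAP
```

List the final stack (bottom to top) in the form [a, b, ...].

PUSH 60  60
PUSH 5   60 5
NEG      60 -5
ADD      55
NEG      -55
PUSH 10  -55 10
PUSH 2   -55 10 2
STORE 1  -55 10
SUB      -65
PUSH 0   -65 0
SWAP     0 -65
LOAD 1   0 -65 2
OVER     0 -65 2 -65
LT       0 -65 0
STORE 0  0 -65
PUSH 4   0 -65 4
STORE 1  0 -65
OVER     0 -65 0
NEG      0 -65 0
SWAP     0 0 -65

[0, 0, -65]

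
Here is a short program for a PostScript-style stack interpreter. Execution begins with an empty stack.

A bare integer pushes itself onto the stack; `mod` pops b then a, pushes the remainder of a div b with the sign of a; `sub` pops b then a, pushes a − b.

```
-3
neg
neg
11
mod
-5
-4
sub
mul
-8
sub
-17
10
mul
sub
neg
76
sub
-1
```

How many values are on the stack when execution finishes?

2

-3  : -3
neg : 3
neg : -3
11  : -3 11
mod : -3
-5  : -3 -5
-4  : -3 -5 -4
sub : -3 -1
mul : 3
-8  : 3 -8
sub : 11
-17 : 11 -17
10  : 11 -17 10
mul : 11 -170
sub : 181
neg : -181
76  : -181 76
sub : -257
-1  : -257 -1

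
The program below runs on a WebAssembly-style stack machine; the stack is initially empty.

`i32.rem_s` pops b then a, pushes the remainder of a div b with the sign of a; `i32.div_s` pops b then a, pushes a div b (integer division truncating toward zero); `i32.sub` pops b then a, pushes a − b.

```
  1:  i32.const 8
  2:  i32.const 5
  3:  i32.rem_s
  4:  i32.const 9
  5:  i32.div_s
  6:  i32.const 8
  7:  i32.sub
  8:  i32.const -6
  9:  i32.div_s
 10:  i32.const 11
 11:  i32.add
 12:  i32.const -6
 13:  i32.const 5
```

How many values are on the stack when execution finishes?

i32.const 8  → [8]
i32.const 5  → [8, 5]
i32.rem_s    → [3]
i32.const 9  → [3, 9]
i32.div_s    → [0]
i32.const 8  → [0, 8]
i32.sub      → [-8]
i32.const -6 → [-8, -6]
i32.div_s    → [1]
i32.const 11 → [1, 11]
i32.add      → [12]
i32.const -6 → [12, -6]
i32.const 5  → [12, -6, 5]

3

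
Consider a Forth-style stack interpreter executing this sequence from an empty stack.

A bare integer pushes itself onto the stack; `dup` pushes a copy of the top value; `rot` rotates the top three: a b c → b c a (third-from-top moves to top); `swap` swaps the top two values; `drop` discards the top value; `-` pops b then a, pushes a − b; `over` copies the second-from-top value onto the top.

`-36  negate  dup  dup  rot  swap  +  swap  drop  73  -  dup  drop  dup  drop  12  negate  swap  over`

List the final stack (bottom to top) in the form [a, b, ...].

[-12, -1, -12]

-36     -36
negate  36
dup     36 36
dup     36 36 36
rot     36 36 36
swap    36 36 36
+       36 72
swap    72 36
drop    72
73      72 73
-       -1
dup     -1 -1
drop    -1
dup     -1 -1
drop    -1
12      -1 12
negate  -1 -12
swap    -12 -1
over    -12 -1 -12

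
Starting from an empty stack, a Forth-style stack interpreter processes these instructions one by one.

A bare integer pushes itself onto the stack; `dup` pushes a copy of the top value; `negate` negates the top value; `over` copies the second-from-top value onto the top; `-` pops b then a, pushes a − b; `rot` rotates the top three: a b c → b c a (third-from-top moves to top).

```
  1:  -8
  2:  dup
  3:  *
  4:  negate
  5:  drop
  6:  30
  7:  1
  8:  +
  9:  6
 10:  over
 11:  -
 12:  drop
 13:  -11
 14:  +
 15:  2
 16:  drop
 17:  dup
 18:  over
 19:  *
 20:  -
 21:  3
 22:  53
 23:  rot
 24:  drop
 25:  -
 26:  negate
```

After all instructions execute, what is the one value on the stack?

50

-8     → -8
dup    → -8 -8
*      → 64
negate → -64
drop   → (empty)
30     → 30
1      → 30 1
+      → 31
6      → 31 6
over   → 31 6 31
-      → 31 -25
drop   → 31
-11    → 31 -11
+      → 20
2      → 20 2
drop   → 20
dup    → 20 20
over   → 20 20 20
*      → 20 400
-      → -380
3      → -380 3
53     → -380 3 53
rot    → 3 53 -380
drop   → 3 53
-      → -50
negate → 50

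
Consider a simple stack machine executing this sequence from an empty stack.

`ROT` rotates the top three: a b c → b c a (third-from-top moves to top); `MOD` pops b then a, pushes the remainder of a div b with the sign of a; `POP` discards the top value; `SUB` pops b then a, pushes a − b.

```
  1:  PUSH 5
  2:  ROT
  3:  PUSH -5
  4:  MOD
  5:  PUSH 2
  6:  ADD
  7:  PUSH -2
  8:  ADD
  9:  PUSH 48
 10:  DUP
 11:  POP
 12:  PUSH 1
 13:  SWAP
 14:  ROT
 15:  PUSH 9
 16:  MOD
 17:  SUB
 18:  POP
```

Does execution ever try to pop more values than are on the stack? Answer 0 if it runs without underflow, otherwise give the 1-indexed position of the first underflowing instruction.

PUSH 5 → [5]
ROT  — needs 3 operands, stack has 1 → underflow

2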